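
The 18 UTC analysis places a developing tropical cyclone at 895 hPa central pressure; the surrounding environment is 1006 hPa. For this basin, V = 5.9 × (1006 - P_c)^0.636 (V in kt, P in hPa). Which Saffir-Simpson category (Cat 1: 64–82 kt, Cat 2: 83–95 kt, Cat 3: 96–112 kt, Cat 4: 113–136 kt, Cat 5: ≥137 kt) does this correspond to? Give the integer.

4

ΔP = 1006 − 895 = 111 hPa.
V ≈ 5.9 × 111^0.636 = 5.9 × 19.99 ≈ 118 kt.
118 kt falls in the Category 4 band.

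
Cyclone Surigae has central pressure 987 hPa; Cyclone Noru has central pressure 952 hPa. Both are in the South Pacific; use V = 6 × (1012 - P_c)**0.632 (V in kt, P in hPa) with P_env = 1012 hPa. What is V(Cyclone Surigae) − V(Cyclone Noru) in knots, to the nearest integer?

Cyclone Surigae: ΔP = 25; V ≈ 6 × 25^0.632 ≈ 45.88 kt.
Cyclone Noru: ΔP = 60; V ≈ 6 × 60^0.632 ≈ 79.79 kt.
Difference ≈ 45.88 − 79.79 = -33.91 → -34 kt.

-34 kt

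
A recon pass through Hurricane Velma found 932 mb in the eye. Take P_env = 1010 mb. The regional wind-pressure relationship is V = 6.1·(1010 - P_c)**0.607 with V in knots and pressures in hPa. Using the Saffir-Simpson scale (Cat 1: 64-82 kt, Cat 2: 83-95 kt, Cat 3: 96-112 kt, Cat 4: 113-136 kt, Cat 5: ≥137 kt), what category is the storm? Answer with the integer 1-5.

2

ΔP = 1010 − 932 = 78 mb.
V ≈ 6.1 × 78^0.607 = 6.1 × 14.08 ≈ 86 kt.
86 kt falls in the Category 2 band.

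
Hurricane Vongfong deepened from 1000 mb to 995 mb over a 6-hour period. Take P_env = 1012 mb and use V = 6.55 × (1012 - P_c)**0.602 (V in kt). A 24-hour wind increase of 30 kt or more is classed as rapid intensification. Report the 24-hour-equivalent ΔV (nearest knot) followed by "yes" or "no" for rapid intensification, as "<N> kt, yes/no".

27 kt, no

V₁: ΔP = 12, V ≈ 6.55 × 12^0.602 ≈ 29.24 kt.
V₂: ΔP = 17, V ≈ 6.55 × 17^0.602 ≈ 36.06 kt.
ΔV over 6 h = 6.82 kt → 24 h equivalent = 6.82 × 24/6 ≈ 27.28 kt.
27 kt < 30 kt ⇒ not rapid intensification.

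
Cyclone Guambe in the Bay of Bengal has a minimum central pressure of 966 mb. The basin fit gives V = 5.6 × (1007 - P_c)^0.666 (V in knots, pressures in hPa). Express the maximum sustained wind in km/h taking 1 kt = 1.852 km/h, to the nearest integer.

123 km/h

ΔP = 1007 − 966 = 41 mb.
V ≈ 5.6 × 41^0.666 = 5.6 × 11.861 ≈ 66.420 kt.
66.420 × 1.852 ≈ 123.01 km/h → 123 km/h.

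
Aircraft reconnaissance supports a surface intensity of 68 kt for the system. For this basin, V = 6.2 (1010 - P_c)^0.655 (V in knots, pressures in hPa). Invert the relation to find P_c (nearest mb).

971 mb

ΔP = (V / 6.2)^(1/0.655) = (68/6.2)^1.527.
68/6.2 = 10.968; 10.968^1.527 ≈ 38.72 mb.
P_c = 1010 − 38.72 = 971.28 ≈ 971 mb.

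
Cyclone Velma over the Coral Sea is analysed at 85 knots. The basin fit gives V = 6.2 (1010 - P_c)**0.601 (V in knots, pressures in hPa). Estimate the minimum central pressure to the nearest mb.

932 mb

ΔP = (V / 6.2)^(1/0.601) = (85/6.2)^1.664.
85/6.2 = 13.710; 13.710^1.664 ≈ 77.96 mb.
P_c = 1010 − 77.96 = 932.04 ≈ 932 mb.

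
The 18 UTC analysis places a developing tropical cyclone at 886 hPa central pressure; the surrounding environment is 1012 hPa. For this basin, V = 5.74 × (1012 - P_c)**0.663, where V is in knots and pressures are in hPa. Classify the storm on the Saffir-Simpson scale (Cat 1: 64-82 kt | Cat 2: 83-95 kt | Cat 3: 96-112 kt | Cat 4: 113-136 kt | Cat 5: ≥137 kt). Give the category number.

ΔP = 1012 − 886 = 126 hPa.
V ≈ 5.74 × 126^0.663 = 5.74 × 24.69 ≈ 142 kt.
142 kt falls in the Category 5 band.

5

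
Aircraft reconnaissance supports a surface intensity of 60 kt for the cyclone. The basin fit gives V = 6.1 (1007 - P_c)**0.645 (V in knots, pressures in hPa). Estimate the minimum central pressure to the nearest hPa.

972 hPa

ΔP = (V / 6.1)^(1/0.645) = (60/6.1)^1.550.
60/6.1 = 9.836; 9.836^1.550 ≈ 34.61 hPa.
P_c = 1007 − 34.61 = 972.39 ≈ 972 hPa.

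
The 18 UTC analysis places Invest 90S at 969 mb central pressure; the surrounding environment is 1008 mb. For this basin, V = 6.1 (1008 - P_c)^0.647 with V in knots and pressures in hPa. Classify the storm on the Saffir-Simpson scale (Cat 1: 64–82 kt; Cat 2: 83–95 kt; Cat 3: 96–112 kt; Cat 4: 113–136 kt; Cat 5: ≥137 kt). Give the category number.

1

ΔP = 1008 − 969 = 39 mb.
V ≈ 6.1 × 39^0.647 = 6.1 × 10.70 ≈ 65 kt.
65 kt falls in the Category 1 band.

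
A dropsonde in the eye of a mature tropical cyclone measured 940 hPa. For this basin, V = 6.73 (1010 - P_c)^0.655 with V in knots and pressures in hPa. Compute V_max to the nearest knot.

109 kt

ΔP = 1010 − 940 = 70 hPa.
70^0.655 ≈ 16.164.
V ≈ 6.73 × 16.164 ≈ 108.8 kt.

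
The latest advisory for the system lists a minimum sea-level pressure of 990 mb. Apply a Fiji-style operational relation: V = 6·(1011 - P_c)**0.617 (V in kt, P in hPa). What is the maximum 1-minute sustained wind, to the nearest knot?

39 kt

ΔP = 1011 − 990 = 21 mb.
21^0.617 ≈ 6.543.
V ≈ 6 × 6.543 ≈ 39.3 kt.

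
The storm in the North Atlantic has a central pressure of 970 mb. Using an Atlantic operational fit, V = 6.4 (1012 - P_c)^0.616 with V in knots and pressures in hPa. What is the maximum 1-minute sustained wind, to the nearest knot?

ΔP = 1012 − 970 = 42 mb.
42^0.616 ≈ 9.998.
V ≈ 6.4 × 9.998 ≈ 64.0 kt.

64 kt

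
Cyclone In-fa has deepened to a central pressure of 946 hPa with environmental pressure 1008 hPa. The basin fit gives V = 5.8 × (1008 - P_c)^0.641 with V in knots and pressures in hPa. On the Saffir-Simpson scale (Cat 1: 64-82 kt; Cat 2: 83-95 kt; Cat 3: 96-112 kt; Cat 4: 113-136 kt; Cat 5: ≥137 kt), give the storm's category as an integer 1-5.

ΔP = 1008 − 946 = 62 hPa.
V ≈ 5.8 × 62^0.641 = 5.8 × 14.09 ≈ 82 kt.
82 kt falls in the Category 1 band.

1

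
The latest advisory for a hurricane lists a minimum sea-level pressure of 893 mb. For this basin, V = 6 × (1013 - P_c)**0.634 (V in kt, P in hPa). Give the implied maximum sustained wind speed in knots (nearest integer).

125 kt

ΔP = 1013 − 893 = 120 mb.
120^0.634 ≈ 20.807.
V ≈ 6 × 20.807 ≈ 124.8 kt.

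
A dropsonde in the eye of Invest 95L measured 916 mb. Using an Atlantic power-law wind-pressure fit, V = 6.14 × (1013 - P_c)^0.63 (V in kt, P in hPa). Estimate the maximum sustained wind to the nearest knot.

ΔP = 1013 − 916 = 97 mb.
97^0.63 ≈ 17.851.
V ≈ 6.14 × 17.851 ≈ 109.6 kt.

110 kt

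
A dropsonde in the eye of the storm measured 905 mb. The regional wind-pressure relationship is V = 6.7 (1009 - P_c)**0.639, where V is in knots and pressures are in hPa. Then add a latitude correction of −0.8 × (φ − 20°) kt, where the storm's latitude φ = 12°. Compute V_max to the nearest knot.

ΔP = 1009 − 905 = 104 mb.
104^0.639 ≈ 19.448.
V ≈ 6.7 × 19.448 ≈ 130.3 kt.
Latitude correction: −0.8 × (12 − 20) = 6.4 kt.
Corrected V ≈ 136.7 kt → 137 kt.

137 kt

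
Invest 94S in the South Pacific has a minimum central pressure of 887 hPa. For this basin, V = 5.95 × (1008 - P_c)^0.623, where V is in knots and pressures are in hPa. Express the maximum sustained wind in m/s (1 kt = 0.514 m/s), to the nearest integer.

61 m/s

ΔP = 1008 − 887 = 121 hPa.
V ≈ 5.95 × 121^0.623 = 5.95 × 19.842 ≈ 118.057 kt.
118.057 × 0.514 ≈ 60.68 m/s → 61 m/s.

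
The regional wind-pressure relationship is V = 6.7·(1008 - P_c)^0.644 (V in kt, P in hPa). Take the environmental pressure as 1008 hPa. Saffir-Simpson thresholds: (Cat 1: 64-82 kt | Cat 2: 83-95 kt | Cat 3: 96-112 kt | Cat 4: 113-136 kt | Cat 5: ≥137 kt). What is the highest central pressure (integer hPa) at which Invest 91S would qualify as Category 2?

Category 2 begins at V = 83 kt.
Required ΔP = (83/6.7)^(1/0.644) = 12.388^1.553 ≈ 49.80 hPa.
P_c ≤ 1008 − 49.80 = 958.20, so the highest integer P_c is 958 hPa.

958 hPa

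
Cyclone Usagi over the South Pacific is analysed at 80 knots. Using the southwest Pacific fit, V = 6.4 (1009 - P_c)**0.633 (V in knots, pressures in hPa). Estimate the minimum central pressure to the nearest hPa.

ΔP = (V / 6.4)^(1/0.633) = (80/6.4)^1.580.
80/6.4 = 12.500; 12.500^1.580 ≈ 54.06 hPa.
P_c = 1009 − 54.06 = 954.94 ≈ 955 hPa.

955 hPa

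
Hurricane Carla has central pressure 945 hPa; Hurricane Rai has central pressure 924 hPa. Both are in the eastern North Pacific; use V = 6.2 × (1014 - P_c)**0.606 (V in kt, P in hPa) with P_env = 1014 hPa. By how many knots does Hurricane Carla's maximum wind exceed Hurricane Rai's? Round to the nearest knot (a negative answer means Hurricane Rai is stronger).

-14 kt

Hurricane Carla: ΔP = 69; V ≈ 6.2 × 69^0.606 ≈ 80.67 kt.
Hurricane Rai: ΔP = 90; V ≈ 6.2 × 90^0.606 ≈ 94.77 kt.
Difference ≈ 80.67 − 94.77 = -14.10 → -14 kt.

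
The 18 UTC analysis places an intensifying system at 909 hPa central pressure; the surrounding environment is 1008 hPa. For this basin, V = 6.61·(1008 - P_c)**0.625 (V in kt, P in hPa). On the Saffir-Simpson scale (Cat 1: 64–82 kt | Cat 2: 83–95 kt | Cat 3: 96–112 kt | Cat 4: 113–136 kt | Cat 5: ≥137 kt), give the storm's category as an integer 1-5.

ΔP = 1008 − 909 = 99 hPa.
V ≈ 6.61 × 99^0.625 = 6.61 × 17.67 ≈ 117 kt.
117 kt falls in the Category 4 band.

4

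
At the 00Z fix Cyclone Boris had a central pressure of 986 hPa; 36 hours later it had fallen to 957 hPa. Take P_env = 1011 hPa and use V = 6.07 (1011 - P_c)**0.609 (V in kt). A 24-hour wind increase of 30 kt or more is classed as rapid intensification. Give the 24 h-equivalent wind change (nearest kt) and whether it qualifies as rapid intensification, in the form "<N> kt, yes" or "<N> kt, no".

17 kt, no

V₁: ΔP = 25, V ≈ 6.07 × 25^0.609 ≈ 43.11 kt.
V₂: ΔP = 54, V ≈ 6.07 × 54^0.609 ≈ 68.90 kt.
ΔV over 36 h = 25.79 kt → 24 h equivalent = 25.79 × 24/36 ≈ 17.19 kt.
17 kt < 30 kt ⇒ not rapid intensification.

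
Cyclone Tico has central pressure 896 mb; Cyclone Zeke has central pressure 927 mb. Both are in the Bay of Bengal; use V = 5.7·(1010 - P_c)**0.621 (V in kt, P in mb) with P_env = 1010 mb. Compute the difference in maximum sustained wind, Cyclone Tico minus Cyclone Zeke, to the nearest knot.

19 kt

Cyclone Tico: ΔP = 114; V ≈ 5.7 × 114^0.621 ≈ 107.95 kt.
Cyclone Zeke: ΔP = 83; V ≈ 5.7 × 83^0.621 ≈ 88.64 kt.
Difference ≈ 107.95 − 88.64 = 19.31 → 19 kt.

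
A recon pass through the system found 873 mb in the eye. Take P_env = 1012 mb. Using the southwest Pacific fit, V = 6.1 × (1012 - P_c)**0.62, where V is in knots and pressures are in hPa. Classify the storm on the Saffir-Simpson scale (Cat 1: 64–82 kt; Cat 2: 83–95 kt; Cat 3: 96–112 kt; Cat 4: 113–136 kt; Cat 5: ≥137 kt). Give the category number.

4

ΔP = 1012 − 873 = 139 mb.
V ≈ 6.1 × 139^0.62 = 6.1 × 21.31 ≈ 130 kt.
130 kt falls in the Category 4 band.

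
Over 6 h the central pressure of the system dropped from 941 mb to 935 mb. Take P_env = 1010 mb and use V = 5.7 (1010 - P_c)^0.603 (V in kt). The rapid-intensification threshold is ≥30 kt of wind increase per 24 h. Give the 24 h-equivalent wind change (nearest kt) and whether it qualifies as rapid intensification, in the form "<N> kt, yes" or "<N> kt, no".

V₁: ΔP = 69, V ≈ 5.7 × 69^0.603 ≈ 73.23 kt.
V₂: ΔP = 75, V ≈ 5.7 × 75^0.603 ≈ 77.01 kt.
ΔV over 6 h = 3.78 kt → 24 h equivalent = 3.78 × 24/6 ≈ 15.12 kt.
15 kt < 30 kt ⇒ not rapid intensification.

15 kt, no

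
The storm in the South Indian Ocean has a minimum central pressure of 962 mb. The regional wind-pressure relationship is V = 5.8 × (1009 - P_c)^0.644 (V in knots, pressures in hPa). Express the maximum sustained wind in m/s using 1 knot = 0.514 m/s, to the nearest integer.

36 m/s

ΔP = 1009 − 962 = 47 mb.
V ≈ 5.8 × 47^0.644 = 5.8 × 11.935 ≈ 69.224 kt.
69.224 × 0.514 ≈ 35.58 m/s → 36 m/s.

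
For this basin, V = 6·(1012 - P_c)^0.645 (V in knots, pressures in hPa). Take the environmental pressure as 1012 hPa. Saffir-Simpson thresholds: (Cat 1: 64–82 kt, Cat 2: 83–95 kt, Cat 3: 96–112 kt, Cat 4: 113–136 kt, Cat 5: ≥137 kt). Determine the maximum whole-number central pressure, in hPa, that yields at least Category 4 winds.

Category 4 begins at V = 113 kt.
Required ΔP = (113/6)^(1/0.645) = 18.833^1.550 ≈ 94.76 hPa.
P_c ≤ 1012 − 94.76 = 917.24, so the highest integer P_c is 917 hPa.

917 hPa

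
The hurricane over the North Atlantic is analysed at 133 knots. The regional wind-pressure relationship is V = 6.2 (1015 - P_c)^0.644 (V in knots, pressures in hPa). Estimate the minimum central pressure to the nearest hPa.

ΔP = (V / 6.2)^(1/0.644) = (133/6.2)^1.553.
133/6.2 = 21.452; 21.452^1.553 ≈ 116.81 hPa.
P_c = 1015 − 116.81 = 898.19 ≈ 898 hPa.

898 hPa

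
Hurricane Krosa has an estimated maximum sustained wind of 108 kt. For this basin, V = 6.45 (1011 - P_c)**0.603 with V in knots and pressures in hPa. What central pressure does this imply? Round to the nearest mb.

ΔP = (V / 6.45)^(1/0.603) = (108/6.45)^1.658.
108/6.45 = 16.744; 16.744^1.658 ≈ 107.06 mb.
P_c = 1011 − 107.06 = 903.94 ≈ 904 mb.

904 mb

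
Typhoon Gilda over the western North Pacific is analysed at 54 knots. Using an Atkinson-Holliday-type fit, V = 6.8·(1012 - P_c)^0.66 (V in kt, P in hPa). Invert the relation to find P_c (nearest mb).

989 mb

ΔP = (V / 6.8)^(1/0.66) = (54/6.8)^1.515.
54/6.8 = 7.941; 7.941^1.515 ≈ 23.09 mb.
P_c = 1012 − 23.09 = 988.91 ≈ 989 mb.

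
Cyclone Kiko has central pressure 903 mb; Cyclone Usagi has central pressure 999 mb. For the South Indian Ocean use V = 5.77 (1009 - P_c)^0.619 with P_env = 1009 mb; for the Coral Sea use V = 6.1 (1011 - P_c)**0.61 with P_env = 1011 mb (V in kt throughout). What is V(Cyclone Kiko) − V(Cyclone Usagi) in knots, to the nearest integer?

76 kt

Cyclone Kiko: ΔP = 106; V ≈ 5.77 × 106^0.619 ≈ 103.48 kt.
Cyclone Usagi: ΔP = 12; V ≈ 6.1 × 12^0.61 ≈ 27.77 kt.
Difference ≈ 103.48 − 27.77 = 75.71 → 76 kt.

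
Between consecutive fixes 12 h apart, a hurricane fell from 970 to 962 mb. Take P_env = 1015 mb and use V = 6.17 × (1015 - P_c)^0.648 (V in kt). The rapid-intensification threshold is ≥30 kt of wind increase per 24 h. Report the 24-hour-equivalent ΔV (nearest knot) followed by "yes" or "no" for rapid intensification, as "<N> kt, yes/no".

16 kt, no

V₁: ΔP = 45, V ≈ 6.17 × 45^0.648 ≈ 72.71 kt.
V₂: ΔP = 53, V ≈ 6.17 × 53^0.648 ≈ 80.84 kt.
ΔV over 12 h = 8.13 kt → 24 h equivalent = 8.13 × 24/12 ≈ 16.26 kt.
16 kt < 30 kt ⇒ not rapid intensification.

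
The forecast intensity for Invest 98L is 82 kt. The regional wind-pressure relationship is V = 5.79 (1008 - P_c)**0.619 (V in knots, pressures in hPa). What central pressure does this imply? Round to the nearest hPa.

ΔP = (V / 5.79)^(1/0.619) = (82/5.79)^1.616.
82/5.79 = 14.162; 14.162^1.616 ≈ 72.39 hPa.
P_c = 1008 − 72.39 = 935.61 ≈ 936 hPa.

936 hPa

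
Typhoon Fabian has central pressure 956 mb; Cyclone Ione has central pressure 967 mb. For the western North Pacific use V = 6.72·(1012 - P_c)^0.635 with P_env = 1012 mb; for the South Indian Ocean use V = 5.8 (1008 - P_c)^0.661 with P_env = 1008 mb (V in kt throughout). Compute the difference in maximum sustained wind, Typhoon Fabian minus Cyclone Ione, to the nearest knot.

19 kt

Typhoon Fabian: ΔP = 56; V ≈ 6.72 × 56^0.635 ≈ 86.59 kt.
Cyclone Ione: ΔP = 41; V ≈ 5.8 × 41^0.661 ≈ 67.53 kt.
Difference ≈ 86.59 − 67.53 = 19.06 → 19 kt.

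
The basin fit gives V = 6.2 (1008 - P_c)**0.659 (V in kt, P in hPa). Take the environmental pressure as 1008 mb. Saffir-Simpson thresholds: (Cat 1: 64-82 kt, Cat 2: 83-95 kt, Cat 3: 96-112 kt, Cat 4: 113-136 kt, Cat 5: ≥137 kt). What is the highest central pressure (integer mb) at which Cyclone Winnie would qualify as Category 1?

Category 1 begins at V = 64 kt.
Required ΔP = (64/6.2)^(1/0.659) = 10.323^1.517 ≈ 34.54 mb.
P_c ≤ 1008 − 34.54 = 973.46, so the highest integer P_c is 973 mb.

973 mb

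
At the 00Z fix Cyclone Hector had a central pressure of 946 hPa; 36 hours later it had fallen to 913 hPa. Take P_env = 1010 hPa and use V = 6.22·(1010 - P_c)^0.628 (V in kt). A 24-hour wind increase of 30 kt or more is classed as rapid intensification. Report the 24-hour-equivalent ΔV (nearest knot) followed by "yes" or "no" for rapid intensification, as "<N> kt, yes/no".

17 kt, no

V₁: ΔP = 64, V ≈ 6.22 × 64^0.628 ≈ 84.74 kt.
V₂: ΔP = 97, V ≈ 6.22 × 97^0.628 ≈ 110.02 kt.
ΔV over 36 h = 25.28 kt → 24 h equivalent = 25.28 × 24/36 ≈ 16.85 kt.
17 kt < 30 kt ⇒ not rapid intensification.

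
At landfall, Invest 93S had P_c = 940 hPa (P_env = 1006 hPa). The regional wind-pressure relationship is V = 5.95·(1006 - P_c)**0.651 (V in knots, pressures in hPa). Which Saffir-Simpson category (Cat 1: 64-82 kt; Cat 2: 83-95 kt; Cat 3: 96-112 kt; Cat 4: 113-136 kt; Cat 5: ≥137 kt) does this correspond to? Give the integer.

2

ΔP = 1006 − 940 = 66 hPa.
V ≈ 5.95 × 66^0.651 = 5.95 × 15.29 ≈ 91 kt.
91 kt falls in the Category 2 band.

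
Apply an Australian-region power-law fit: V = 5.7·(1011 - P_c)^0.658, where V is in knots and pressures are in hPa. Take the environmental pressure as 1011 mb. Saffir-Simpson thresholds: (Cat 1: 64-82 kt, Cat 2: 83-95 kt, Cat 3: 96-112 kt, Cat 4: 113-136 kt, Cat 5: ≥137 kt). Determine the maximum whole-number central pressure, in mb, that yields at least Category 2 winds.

952 mb

Category 2 begins at V = 83 kt.
Required ΔP = (83/5.7)^(1/0.658) = 14.561^1.520 ≈ 58.58 mb.
P_c ≤ 1011 − 58.58 = 952.42, so the highest integer P_c is 952 mb.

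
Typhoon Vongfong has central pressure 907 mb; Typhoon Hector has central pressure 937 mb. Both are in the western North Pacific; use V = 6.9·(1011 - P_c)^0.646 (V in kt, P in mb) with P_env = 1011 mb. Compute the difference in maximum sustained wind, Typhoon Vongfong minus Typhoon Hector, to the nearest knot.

Typhoon Vongfong: ΔP = 104; V ≈ 6.9 × 104^0.646 ≈ 138.63 kt.
Typhoon Hector: ΔP = 74; V ≈ 6.9 × 74^0.646 ≈ 111.27 kt.
Difference ≈ 138.63 − 111.27 = 27.36 → 27 kt.

27 kt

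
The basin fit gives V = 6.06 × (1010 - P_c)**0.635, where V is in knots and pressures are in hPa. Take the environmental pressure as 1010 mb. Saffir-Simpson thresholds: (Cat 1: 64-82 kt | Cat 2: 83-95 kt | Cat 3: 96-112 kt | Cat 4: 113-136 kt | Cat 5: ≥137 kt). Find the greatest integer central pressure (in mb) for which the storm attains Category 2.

Category 2 begins at V = 83 kt.
Required ΔP = (83/6.06)^(1/0.635) = 13.696^1.575 ≈ 61.65 mb.
P_c ≤ 1010 − 61.65 = 948.35, so the highest integer P_c is 948 mb.

948 mb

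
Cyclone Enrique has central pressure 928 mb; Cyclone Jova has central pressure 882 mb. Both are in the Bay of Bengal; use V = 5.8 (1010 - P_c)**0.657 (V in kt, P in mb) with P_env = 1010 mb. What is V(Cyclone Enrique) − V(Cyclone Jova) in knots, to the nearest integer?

-36 kt

Cyclone Enrique: ΔP = 82; V ≈ 5.8 × 82^0.657 ≈ 104.91 kt.
Cyclone Jova: ΔP = 128; V ≈ 5.8 × 128^0.657 ≈ 140.56 kt.
Difference ≈ 104.91 − 140.56 = -35.65 → -36 kt.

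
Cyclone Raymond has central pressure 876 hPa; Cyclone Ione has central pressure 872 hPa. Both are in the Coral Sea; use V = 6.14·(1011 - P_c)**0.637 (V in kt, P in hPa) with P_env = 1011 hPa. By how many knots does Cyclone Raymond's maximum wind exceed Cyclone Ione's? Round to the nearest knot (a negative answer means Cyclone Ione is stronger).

-3 kt

Cyclone Raymond: ΔP = 135; V ≈ 6.14 × 135^0.637 ≈ 139.70 kt.
Cyclone Ione: ΔP = 139; V ≈ 6.14 × 139^0.637 ≈ 142.32 kt.
Difference ≈ 139.70 − 142.32 = -2.62 → -3 kt.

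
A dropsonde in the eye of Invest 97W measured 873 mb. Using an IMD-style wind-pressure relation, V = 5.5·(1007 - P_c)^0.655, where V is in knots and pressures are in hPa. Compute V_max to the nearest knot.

ΔP = 1007 − 873 = 134 mb.
134^0.655 ≈ 24.732.
V ≈ 5.5 × 24.732 ≈ 136.0 kt.

136 kt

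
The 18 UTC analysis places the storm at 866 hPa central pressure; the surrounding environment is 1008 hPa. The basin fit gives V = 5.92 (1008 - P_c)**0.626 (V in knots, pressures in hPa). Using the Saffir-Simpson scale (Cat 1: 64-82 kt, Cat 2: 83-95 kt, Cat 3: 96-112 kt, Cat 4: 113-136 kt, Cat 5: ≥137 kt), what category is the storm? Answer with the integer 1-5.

4

ΔP = 1008 − 866 = 142 hPa.
V ≈ 5.92 × 142^0.626 = 5.92 × 22.25 ≈ 132 kt.
132 kt falls in the Category 4 band.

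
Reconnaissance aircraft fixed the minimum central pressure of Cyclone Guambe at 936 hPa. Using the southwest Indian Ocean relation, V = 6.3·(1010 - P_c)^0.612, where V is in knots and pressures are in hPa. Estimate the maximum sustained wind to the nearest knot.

ΔP = 1010 − 936 = 74 hPa.
74^0.612 ≈ 13.931.
V ≈ 6.3 × 13.931 ≈ 87.8 kt.

88 kt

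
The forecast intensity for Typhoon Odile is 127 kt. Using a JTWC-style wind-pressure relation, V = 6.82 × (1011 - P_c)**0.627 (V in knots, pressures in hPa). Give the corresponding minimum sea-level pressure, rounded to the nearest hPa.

ΔP = (V / 6.82)^(1/0.627) = (127/6.82)^1.595.
127/6.82 = 18.622; 18.622^1.595 ≈ 106.06 hPa.
P_c = 1011 − 106.06 = 904.94 ≈ 905 hPa.

905 hPa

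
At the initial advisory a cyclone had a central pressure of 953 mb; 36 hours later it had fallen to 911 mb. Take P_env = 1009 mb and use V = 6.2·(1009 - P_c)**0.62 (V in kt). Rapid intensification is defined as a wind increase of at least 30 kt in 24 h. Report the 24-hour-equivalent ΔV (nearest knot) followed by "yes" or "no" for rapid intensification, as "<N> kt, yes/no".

21 kt, no

V₁: ΔP = 56, V ≈ 6.2 × 56^0.62 ≈ 75.21 kt.
V₂: ΔP = 98, V ≈ 6.2 × 98^0.62 ≈ 106.40 kt.
ΔV over 36 h = 31.19 kt → 24 h equivalent = 31.19 × 24/36 ≈ 20.79 kt.
21 kt < 30 kt ⇒ not rapid intensification.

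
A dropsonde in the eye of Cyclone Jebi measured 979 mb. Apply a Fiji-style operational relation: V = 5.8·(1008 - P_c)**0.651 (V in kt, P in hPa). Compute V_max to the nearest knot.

52 kt

ΔP = 1008 − 979 = 29 mb.
29^0.651 ≈ 8.954.
V ≈ 5.8 × 8.954 ≈ 51.9 kt.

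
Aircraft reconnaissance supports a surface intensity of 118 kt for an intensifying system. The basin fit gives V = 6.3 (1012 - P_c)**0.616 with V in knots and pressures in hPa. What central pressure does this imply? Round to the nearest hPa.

896 hPa

ΔP = (V / 6.3)^(1/0.616) = (118/6.3)^1.623.
118/6.3 = 18.730; 18.730^1.623 ≈ 116.36 hPa.
P_c = 1012 − 116.36 = 895.64 ≈ 896 hPa.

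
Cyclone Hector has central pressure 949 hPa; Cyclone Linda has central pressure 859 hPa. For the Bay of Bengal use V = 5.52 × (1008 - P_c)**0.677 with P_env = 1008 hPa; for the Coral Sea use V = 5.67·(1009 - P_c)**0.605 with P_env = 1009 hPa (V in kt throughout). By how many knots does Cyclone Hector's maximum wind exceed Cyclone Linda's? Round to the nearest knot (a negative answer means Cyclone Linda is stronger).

-30 kt

Cyclone Hector: ΔP = 59; V ≈ 5.52 × 59^0.677 ≈ 87.26 kt.
Cyclone Linda: ΔP = 150; V ≈ 5.67 × 150^0.605 ≈ 117.52 kt.
Difference ≈ 87.26 − 117.52 = -30.26 → -30 kt.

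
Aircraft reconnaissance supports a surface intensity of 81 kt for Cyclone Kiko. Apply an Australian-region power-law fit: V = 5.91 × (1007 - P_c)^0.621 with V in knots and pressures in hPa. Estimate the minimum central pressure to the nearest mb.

ΔP = (V / 5.91)^(1/0.621) = (81/5.91)^1.610.
81/5.91 = 13.706; 13.706^1.610 ≈ 67.73 mb.
P_c = 1007 − 67.73 = 939.27 ≈ 939 mb.

939 mb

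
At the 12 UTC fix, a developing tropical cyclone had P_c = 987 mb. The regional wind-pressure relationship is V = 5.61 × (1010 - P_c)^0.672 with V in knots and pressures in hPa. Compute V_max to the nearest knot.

ΔP = 1010 − 987 = 23 mb.
23^0.672 ≈ 8.224.
V ≈ 5.61 × 8.224 ≈ 46.1 kt.

46 kt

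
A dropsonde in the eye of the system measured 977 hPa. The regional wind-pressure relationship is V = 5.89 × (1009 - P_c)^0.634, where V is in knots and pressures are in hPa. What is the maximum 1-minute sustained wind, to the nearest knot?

53 kt

ΔP = 1009 − 977 = 32 hPa.
32^0.634 ≈ 9.000.
V ≈ 5.89 × 9.000 ≈ 53.0 kt.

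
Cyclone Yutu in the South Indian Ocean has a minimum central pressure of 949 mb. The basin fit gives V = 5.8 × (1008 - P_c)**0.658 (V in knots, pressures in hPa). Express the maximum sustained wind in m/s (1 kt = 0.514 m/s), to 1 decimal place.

43.6 m/s

ΔP = 1008 − 949 = 59 mb.
V ≈ 5.8 × 59^0.658 = 5.8 × 14.629 ≈ 84.849 kt.
84.849 × 0.514 ≈ 43.61 m/s → 43.6 m/s.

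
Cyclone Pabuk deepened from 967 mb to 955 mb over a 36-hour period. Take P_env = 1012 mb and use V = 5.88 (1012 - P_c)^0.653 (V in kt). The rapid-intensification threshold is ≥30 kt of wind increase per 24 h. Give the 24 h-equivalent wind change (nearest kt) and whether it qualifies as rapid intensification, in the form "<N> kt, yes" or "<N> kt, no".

V₁: ΔP = 45, V ≈ 5.88 × 45^0.653 ≈ 70.62 kt.
V₂: ΔP = 57, V ≈ 5.88 × 57^0.653 ≈ 82.41 kt.
ΔV over 36 h = 11.79 kt → 24 h equivalent = 11.79 × 24/36 ≈ 7.86 kt.
8 kt < 30 kt ⇒ not rapid intensification.

8 kt, no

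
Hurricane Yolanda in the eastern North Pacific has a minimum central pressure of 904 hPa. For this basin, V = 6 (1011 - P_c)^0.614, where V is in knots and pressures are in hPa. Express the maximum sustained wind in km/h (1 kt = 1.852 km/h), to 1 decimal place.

ΔP = 1011 − 904 = 107 hPa.
V ≈ 6 × 107^0.614 = 6 × 17.621 ≈ 105.729 kt.
105.729 × 1.852 ≈ 195.81 km/h → 195.8 km/h.

195.8 km/h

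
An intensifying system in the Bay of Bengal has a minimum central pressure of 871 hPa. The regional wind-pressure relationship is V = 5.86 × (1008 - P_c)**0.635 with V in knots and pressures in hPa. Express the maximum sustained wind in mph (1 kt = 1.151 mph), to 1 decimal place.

153.4 mph

ΔP = 1008 − 871 = 137 hPa.
V ≈ 5.86 × 137^0.635 = 5.86 × 22.741 ≈ 133.265 kt.
133.265 × 1.151 ≈ 153.39 mph → 153.4 mph.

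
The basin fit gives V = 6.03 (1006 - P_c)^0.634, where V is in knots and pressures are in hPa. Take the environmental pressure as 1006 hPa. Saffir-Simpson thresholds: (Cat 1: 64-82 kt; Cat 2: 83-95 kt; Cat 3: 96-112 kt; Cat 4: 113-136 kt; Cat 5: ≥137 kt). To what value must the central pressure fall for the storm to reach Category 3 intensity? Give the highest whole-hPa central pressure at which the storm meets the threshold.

927 hPa

Category 3 begins at V = 96 kt.
Required ΔP = (96/6.03)^(1/0.634) = 15.920^1.577 ≈ 78.67 hPa.
P_c ≤ 1006 − 78.67 = 927.33, so the highest integer P_c is 927 hPa.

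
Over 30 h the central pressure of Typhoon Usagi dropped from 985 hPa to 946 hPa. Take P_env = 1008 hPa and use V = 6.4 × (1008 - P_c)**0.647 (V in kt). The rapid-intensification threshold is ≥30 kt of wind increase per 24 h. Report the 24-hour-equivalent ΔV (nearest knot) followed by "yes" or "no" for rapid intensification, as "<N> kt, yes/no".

V₁: ΔP = 23, V ≈ 6.4 × 23^0.647 ≈ 48.67 kt.
V₂: ΔP = 62, V ≈ 6.4 × 62^0.647 ≈ 92.44 kt.
ΔV over 30 h = 43.77 kt → 24 h equivalent = 43.77 × 24/30 ≈ 35.02 kt.
35 kt ≥ 30 kt ⇒ rapid intensification.

35 kt, yes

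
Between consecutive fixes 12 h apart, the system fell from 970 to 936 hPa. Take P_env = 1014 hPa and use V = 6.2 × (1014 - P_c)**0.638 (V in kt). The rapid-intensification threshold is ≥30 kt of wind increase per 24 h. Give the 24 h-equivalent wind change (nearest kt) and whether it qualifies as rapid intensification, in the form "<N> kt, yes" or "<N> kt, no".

61 kt, yes

V₁: ΔP = 44, V ≈ 6.2 × 44^0.638 ≈ 69.33 kt.
V₂: ΔP = 78, V ≈ 6.2 × 78^0.638 ≈ 99.90 kt.
ΔV over 12 h = 30.57 kt → 24 h equivalent = 30.57 × 24/12 ≈ 61.14 kt.
61 kt ≥ 30 kt ⇒ rapid intensification.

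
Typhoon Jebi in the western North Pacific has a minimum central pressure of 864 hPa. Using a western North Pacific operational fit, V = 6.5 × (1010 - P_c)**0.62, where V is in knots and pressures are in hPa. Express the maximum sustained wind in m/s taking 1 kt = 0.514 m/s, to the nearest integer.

73 m/s

ΔP = 1010 − 864 = 146 hPa.
V ≈ 6.5 × 146^0.62 = 6.5 × 21.973 ≈ 142.828 kt.
142.828 × 0.514 ≈ 73.41 m/s → 73 m/s.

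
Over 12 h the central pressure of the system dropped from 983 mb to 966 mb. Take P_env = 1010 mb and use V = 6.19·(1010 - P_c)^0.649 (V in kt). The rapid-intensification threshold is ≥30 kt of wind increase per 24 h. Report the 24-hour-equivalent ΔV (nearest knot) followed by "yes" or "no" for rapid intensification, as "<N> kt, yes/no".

39 kt, yes

V₁: ΔP = 27, V ≈ 6.19 × 27^0.649 ≈ 52.56 kt.
V₂: ΔP = 44, V ≈ 6.19 × 44^0.649 ≈ 72.16 kt.
ΔV over 12 h = 19.60 kt → 24 h equivalent = 19.60 × 24/12 ≈ 39.20 kt.
39 kt ≥ 30 kt ⇒ rapid intensification.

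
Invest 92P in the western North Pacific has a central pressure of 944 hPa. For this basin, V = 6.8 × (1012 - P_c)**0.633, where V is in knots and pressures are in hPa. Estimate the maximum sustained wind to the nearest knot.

98 kt

ΔP = 1012 − 944 = 68 hPa.
68^0.633 ≈ 14.454.
V ≈ 6.8 × 14.454 ≈ 98.3 kt.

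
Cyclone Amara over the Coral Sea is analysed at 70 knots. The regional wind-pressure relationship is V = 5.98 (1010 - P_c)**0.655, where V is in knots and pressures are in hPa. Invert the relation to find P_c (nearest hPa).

967 hPa

ΔP = (V / 5.98)^(1/0.655) = (70/5.98)^1.527.
70/5.98 = 11.706; 11.706^1.527 ≈ 42.77 hPa.
P_c = 1010 − 42.77 = 967.23 ≈ 967 hPa.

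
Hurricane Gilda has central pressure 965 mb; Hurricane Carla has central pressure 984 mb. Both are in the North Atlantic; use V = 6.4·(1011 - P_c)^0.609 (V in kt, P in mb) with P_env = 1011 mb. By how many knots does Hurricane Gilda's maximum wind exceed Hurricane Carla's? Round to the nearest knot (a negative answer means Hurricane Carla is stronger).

18 kt

Hurricane Gilda: ΔP = 46; V ≈ 6.4 × 46^0.609 ≈ 65.89 kt.
Hurricane Carla: ΔP = 27; V ≈ 6.4 × 27^0.609 ≈ 47.63 kt.
Difference ≈ 65.89 − 47.63 = 18.26 → 18 kt.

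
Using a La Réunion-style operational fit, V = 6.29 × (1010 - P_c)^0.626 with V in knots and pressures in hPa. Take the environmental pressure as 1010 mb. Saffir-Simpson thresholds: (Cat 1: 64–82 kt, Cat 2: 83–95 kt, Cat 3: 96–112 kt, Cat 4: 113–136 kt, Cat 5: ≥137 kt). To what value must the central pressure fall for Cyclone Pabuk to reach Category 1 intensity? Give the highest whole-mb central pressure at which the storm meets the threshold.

Category 1 begins at V = 64 kt.
Required ΔP = (64/6.29)^(1/0.626) = 10.175^1.597 ≈ 40.69 mb.
P_c ≤ 1010 − 40.69 = 969.31, so the highest integer P_c is 969 mb.

969 mb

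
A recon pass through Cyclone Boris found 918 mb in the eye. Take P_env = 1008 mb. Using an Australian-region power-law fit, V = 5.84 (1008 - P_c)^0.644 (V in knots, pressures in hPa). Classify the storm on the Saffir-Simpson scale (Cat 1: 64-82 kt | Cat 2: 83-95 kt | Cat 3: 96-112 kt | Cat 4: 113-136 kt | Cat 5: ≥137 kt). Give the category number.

3

ΔP = 1008 − 918 = 90 mb.
V ≈ 5.84 × 90^0.644 = 5.84 × 18.14 ≈ 106 kt.
106 kt falls in the Category 3 band.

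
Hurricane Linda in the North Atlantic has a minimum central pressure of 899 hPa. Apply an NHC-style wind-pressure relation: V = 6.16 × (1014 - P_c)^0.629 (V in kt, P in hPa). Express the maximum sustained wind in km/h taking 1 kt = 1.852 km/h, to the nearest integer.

226 km/h

ΔP = 1014 − 899 = 115 hPa.
V ≈ 6.16 × 115^0.629 = 6.16 × 19.778 ≈ 121.832 kt.
121.832 × 1.852 ≈ 225.63 km/h → 226 km/h.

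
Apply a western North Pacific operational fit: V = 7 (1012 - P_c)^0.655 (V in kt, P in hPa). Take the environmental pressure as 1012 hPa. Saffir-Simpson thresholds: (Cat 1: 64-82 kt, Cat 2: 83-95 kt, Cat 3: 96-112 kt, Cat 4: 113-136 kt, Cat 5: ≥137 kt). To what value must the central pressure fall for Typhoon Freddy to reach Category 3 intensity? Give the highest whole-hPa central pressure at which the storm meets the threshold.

Category 3 begins at V = 96 kt.
Required ΔP = (96/7)^(1/0.655) = 13.714^1.527 ≈ 54.47 hPa.
P_c ≤ 1012 − 54.47 = 957.53, so the highest integer P_c is 957 hPa.

957 hPa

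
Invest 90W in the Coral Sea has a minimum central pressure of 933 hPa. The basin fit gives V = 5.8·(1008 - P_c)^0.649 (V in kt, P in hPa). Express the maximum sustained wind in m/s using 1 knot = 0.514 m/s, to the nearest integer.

49 m/s

ΔP = 1008 − 933 = 75 hPa.
V ≈ 5.8 × 75^0.649 = 5.8 × 16.478 ≈ 95.575 kt.
95.575 × 0.514 ≈ 49.13 m/s → 49 m/s.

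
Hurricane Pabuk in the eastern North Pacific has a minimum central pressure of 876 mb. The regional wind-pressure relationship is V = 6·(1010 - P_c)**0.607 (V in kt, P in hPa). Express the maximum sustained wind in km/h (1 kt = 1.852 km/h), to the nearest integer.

ΔP = 1010 − 876 = 134 mb.
V ≈ 6 × 134^0.607 = 6 × 19.550 ≈ 117.302 kt.
117.302 × 1.852 ≈ 217.24 km/h → 217 km/h.

217 km/h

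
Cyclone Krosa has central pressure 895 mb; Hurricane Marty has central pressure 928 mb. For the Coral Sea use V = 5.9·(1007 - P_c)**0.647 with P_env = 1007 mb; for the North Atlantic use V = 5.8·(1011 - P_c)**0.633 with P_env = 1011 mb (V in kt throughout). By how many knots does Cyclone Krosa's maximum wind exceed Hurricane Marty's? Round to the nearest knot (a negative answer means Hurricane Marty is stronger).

Cyclone Krosa: ΔP = 112; V ≈ 5.9 × 112^0.647 ≈ 124.94 kt.
Hurricane Marty: ΔP = 83; V ≈ 5.8 × 83^0.633 ≈ 95.11 kt.
Difference ≈ 124.94 − 95.11 = 29.83 → 30 kt.

30 kt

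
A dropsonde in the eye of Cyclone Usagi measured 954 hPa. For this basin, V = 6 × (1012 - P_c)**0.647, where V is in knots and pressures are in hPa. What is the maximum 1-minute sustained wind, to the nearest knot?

83 kt

ΔP = 1012 − 954 = 58 hPa.
58^0.647 ≈ 13.834.
V ≈ 6 × 13.834 ≈ 83.0 kt.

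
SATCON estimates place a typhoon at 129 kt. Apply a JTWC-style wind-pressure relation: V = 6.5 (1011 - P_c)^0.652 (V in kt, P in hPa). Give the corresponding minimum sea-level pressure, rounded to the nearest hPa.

ΔP = (V / 6.5)^(1/0.652) = (129/6.5)^1.534.
129/6.5 = 19.846; 19.846^1.534 ≈ 97.79 hPa.
P_c = 1011 − 97.79 = 913.21 ≈ 913 hPa.

913 hPa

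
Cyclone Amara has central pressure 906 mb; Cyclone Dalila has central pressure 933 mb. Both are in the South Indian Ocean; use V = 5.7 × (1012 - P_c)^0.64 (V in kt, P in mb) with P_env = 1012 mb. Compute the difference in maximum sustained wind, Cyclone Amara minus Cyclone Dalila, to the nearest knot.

Cyclone Amara: ΔP = 106; V ≈ 5.7 × 106^0.64 ≈ 112.74 kt.
Cyclone Dalila: ΔP = 79; V ≈ 5.7 × 79^0.64 ≈ 93.40 kt.
Difference ≈ 112.74 − 93.40 = 19.34 → 19 kt.

19 kt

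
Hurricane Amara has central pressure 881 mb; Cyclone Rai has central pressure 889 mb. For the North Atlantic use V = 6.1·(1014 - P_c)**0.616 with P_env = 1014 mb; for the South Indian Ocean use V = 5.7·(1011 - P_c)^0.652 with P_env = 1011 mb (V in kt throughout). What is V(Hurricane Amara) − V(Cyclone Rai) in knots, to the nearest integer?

Hurricane Amara: ΔP = 133; V ≈ 6.1 × 133^0.616 ≈ 124.06 kt.
Cyclone Rai: ΔP = 122; V ≈ 5.7 × 122^0.652 ≈ 130.67 kt.
Difference ≈ 124.06 − 130.67 = -6.61 → -7 kt.

-7 kt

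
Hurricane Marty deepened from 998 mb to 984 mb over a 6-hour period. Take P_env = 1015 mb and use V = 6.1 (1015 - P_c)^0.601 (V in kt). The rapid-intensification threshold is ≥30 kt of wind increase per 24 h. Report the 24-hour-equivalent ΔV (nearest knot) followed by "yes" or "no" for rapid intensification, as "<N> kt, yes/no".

V₁: ΔP = 17, V ≈ 6.1 × 17^0.601 ≈ 33.48 kt.
V₂: ΔP = 31, V ≈ 6.1 × 31^0.601 ≈ 48.04 kt.
ΔV over 6 h = 14.56 kt → 24 h equivalent = 14.56 × 24/6 ≈ 58.24 kt.
58 kt ≥ 30 kt ⇒ rapid intensification.

58 kt, yes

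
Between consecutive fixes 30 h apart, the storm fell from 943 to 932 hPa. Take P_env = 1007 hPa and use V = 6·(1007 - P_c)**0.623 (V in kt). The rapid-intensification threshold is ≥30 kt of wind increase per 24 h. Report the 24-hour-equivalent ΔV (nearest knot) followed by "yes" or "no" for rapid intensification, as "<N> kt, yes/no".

7 kt, no

V₁: ΔP = 64, V ≈ 6 × 64^0.623 ≈ 80.06 kt.
V₂: ΔP = 75, V ≈ 6 × 75^0.623 ≈ 88.37 kt.
ΔV over 30 h = 8.31 kt → 24 h equivalent = 8.31 × 24/30 ≈ 6.65 kt.
7 kt < 30 kt ⇒ not rapid intensification.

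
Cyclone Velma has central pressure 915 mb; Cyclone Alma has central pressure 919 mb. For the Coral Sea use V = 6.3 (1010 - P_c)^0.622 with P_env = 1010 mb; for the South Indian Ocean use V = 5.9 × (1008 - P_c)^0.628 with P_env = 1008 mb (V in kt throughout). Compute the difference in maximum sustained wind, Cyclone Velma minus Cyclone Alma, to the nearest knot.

Cyclone Velma: ΔP = 95; V ≈ 6.3 × 95^0.622 ≈ 107.02 kt.
Cyclone Alma: ΔP = 89; V ≈ 5.9 × 89^0.628 ≈ 98.87 kt.
Difference ≈ 107.02 − 98.87 = 8.15 → 8 kt.

8 kt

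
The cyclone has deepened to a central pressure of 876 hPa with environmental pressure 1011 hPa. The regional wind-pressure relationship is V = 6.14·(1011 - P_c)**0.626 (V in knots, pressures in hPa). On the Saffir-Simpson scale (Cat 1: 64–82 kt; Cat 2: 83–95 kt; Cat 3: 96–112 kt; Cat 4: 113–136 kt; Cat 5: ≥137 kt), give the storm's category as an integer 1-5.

4

ΔP = 1011 − 876 = 135 hPa.
V ≈ 6.14 × 135^0.626 = 6.14 × 21.56 ≈ 132 kt.
132 kt falls in the Category 4 band.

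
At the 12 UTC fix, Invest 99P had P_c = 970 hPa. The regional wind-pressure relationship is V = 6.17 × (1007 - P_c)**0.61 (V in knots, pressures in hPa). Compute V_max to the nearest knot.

56 kt

ΔP = 1007 − 970 = 37 hPa.
37^0.61 ≈ 9.049.
V ≈ 6.17 × 9.049 ≈ 55.8 kt.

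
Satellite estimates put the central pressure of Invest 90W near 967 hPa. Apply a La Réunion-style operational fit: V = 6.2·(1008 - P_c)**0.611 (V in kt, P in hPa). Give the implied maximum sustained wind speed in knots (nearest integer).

ΔP = 1008 − 967 = 41 hPa.
41^0.611 ≈ 9.670.
V ≈ 6.2 × 9.670 ≈ 60.0 kt.

60 kt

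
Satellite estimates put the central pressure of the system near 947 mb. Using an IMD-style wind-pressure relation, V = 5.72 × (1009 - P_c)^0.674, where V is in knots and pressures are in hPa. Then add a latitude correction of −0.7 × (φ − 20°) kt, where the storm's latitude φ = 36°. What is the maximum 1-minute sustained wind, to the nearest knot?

ΔP = 1009 − 947 = 62 mb.
62^0.674 ≈ 16.146.
V ≈ 5.72 × 16.146 ≈ 92.4 kt.
Latitude correction: −0.7 × (36 − 20) = -11.2 kt.
Corrected V ≈ 81.2 kt → 81 kt.

81 kt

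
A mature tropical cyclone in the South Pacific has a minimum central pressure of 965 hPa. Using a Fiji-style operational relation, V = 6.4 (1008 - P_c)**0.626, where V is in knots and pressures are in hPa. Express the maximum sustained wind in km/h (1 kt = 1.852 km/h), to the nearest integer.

125 km/h

ΔP = 1008 − 965 = 43 hPa.
V ≈ 6.4 × 43^0.626 = 6.4 × 10.533 ≈ 67.411 kt.
67.411 × 1.852 ≈ 124.85 km/h → 125 km/h.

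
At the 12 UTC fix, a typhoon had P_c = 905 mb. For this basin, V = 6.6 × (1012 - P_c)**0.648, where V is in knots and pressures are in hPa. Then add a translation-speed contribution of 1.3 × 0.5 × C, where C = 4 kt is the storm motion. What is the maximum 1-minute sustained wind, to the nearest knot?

ΔP = 1012 − 905 = 107 mb.
107^0.648 ≈ 20.656.
V ≈ 6.6 × 20.656 ≈ 136.3 kt.
Translation term: 1.3 × 0.5 × 4 = 2.6 kt.
Corrected V ≈ 138.9 kt → 139 kt.

139 kt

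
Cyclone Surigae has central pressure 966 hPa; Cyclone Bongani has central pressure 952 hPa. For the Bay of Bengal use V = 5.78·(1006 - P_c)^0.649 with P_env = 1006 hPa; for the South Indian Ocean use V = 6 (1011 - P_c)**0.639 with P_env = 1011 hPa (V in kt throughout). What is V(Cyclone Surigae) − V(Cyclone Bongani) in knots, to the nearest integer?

Cyclone Surigae: ΔP = 40; V ≈ 5.78 × 40^0.649 ≈ 63.34 kt.
Cyclone Bongani: ΔP = 59; V ≈ 6 × 59^0.639 ≈ 81.23 kt.
Difference ≈ 63.34 − 81.23 = -17.89 → -18 kt.

-18 kt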